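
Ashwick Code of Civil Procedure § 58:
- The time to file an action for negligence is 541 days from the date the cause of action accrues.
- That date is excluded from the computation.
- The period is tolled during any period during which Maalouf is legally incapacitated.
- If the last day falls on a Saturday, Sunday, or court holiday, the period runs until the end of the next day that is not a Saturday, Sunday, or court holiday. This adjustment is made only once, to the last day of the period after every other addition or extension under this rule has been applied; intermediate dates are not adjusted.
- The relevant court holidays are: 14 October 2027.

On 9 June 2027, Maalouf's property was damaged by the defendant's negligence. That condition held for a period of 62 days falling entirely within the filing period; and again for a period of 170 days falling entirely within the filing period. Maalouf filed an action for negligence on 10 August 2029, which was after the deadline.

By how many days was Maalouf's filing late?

541 days after 9 June 2027 is December 1, 2028.
Tolling adds 62 days: December 1, 2028 + 62 days = February 1, 2029.
Tolling adds 170 days: February 1, 2029 + 170 days = July 21, 2029.
July 21, 2029 is Saturday; July 22, 2029 is Sunday. The next qualifying day is July 23, 2029.
The deadline is July 23, 2029; from July 23, 2029 to August 10, 2029 is 18 days.

18 days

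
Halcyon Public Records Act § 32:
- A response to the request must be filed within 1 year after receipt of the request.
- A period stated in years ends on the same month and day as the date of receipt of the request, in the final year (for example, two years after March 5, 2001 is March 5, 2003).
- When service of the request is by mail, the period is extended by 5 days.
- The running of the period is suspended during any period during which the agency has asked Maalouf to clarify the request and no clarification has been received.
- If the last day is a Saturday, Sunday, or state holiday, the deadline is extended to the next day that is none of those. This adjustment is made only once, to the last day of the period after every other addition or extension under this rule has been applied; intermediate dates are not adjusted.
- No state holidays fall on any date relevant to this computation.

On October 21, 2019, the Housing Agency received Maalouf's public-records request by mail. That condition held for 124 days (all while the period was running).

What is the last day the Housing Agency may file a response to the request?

1 year after October 21, 2019 is October 21, 2020.
Service was by mail, adding 5 days: October 21, 2020 + 5 days = October 26, 2020.
Tolling adds 124 days: October 26, 2020 + 124 days = February 27, 2021.
February 27, 2021 is Saturday; February 28, 2021 is Sunday. The next qualifying day is March 1, 2021.

March 1, 2021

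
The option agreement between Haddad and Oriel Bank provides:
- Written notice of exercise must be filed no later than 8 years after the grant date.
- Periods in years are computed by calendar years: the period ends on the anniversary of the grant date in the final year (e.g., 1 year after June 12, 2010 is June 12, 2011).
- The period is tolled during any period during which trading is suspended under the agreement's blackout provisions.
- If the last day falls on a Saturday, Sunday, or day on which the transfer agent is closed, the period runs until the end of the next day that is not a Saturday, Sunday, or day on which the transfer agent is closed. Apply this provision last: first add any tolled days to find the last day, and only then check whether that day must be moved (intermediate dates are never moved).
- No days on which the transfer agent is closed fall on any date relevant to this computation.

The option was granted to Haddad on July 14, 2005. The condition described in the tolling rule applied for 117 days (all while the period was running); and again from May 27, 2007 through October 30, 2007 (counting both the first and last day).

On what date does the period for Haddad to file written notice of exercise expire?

April 14, 2014

8 years after July 14, 2005 is July 14, 2013.
Tolling adds 117 days: July 14, 2013 + 117 days = November 8, 2013.
From May 27, 2007 through October 30, 2007 inclusive is 157 days; tolling adds 157 days: November 8, 2013 + 157 days = April 14, 2014.
April 14, 2014 is a Monday and not a day on which the transfer agent is closed, so no extension applies.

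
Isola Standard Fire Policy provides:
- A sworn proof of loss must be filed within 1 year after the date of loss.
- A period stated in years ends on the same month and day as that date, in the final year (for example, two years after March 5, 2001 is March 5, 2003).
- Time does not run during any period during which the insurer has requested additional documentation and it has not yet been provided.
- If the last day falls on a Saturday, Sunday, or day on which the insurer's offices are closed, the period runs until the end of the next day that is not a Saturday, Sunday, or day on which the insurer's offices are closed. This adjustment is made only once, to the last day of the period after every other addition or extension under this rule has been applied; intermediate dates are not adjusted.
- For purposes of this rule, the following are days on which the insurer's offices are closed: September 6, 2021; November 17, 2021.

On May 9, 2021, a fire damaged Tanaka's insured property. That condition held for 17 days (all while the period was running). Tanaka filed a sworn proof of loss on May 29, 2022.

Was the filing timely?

1 year after May 9, 2021 is May 9, 2022.
Tolling adds 17 days: May 9, 2022 + 17 days = May 26, 2022.
May 26, 2022 is a Thursday and not a day on which the insurer's offices are closed, so no extension applies.
The deadline is May 26, 2022; the filing on May 29, 2022 is after that date.

No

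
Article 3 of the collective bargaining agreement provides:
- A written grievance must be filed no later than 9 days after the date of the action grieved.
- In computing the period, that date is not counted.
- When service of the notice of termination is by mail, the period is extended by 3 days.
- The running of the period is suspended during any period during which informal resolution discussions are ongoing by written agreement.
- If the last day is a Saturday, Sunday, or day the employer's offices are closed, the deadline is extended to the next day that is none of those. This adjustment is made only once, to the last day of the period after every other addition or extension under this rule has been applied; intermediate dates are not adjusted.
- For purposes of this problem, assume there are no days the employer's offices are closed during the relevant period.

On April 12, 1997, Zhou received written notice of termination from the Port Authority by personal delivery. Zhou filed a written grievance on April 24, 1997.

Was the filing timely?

9 days after April 12, 1997 is April 21, 1997.
Service was not by mail, so no mail extension applies.
April 21, 1997 is a Monday and not a day the employer's offices are closed, so no extension applies.
The deadline is April 21, 1997; the filing on April 24, 1997 is after that date.

No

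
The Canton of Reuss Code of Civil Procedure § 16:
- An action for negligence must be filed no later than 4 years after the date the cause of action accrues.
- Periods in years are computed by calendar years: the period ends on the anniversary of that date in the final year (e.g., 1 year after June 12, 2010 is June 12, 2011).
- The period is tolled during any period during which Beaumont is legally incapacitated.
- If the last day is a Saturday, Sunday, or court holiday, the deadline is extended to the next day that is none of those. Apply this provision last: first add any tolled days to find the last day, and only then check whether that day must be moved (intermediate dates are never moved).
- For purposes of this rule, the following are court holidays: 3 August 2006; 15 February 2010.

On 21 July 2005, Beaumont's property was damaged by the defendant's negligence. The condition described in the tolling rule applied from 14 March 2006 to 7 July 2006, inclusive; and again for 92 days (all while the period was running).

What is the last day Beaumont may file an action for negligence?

February 16, 2010

4 years after 21 July 2005 is July 21, 2009.
From March 14, 2006 through July 7, 2006 inclusive is 116 days; tolling adds 116 days: July 21, 2009 + 116 days = November 14, 2009.
Tolling adds 92 days: November 14, 2009 + 92 days = February 14, 2010.
February 14, 2010 is Sunday; February 15, 2010 is a listed holiday. The next qualifying day is February 16, 2010.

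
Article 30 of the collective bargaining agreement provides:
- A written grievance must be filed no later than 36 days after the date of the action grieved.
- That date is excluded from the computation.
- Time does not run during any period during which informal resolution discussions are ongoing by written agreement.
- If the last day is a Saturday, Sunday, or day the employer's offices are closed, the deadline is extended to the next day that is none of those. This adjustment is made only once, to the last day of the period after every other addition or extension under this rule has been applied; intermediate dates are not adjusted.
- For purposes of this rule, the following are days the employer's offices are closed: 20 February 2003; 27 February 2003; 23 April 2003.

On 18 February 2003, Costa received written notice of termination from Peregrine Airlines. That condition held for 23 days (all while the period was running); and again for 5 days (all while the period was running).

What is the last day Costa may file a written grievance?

April 24, 2003

36 days after 18 February 2003 is March 26, 2003.
Tolling adds 23 days: March 26, 2003 + 23 days = April 18, 2003.
Tolling adds 5 days: April 18, 2003 + 5 days = April 23, 2003.
April 23, 2003 is a listed holiday. The next qualifying day is April 24, 2003.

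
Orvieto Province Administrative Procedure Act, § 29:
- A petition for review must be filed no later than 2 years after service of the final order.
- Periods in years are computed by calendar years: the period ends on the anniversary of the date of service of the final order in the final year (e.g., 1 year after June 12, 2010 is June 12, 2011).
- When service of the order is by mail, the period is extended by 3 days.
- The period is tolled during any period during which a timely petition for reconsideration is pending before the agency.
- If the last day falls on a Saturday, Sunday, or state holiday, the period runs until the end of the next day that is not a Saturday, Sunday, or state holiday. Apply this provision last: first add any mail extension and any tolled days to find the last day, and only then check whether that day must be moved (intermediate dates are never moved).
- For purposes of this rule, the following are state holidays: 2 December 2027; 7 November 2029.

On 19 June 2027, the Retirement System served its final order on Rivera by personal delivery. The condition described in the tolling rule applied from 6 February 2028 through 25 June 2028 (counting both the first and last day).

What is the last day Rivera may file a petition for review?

2 years after 19 June 2027 is June 19, 2029.
Service was not by mail, so no mail extension applies.
From February 6, 2028 through June 25, 2028 inclusive is 141 days; tolling adds 141 days: June 19, 2029 + 141 days = November 7, 2029.
November 7, 2029 is a listed holiday. The next qualifying day is November 8, 2029.

November 8, 2029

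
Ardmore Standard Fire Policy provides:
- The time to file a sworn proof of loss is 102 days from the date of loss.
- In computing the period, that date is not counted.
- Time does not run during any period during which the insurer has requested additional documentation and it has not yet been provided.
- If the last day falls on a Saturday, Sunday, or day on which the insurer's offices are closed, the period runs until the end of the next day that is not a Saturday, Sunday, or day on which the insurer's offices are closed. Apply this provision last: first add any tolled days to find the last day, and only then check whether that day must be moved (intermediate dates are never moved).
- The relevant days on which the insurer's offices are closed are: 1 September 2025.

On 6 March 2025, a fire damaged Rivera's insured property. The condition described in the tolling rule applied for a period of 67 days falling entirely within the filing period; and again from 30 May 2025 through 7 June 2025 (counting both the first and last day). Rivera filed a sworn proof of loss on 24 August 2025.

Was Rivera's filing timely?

Yes

102 days after 6 March 2025 is June 16, 2025.
Tolling adds 67 days: June 16, 2025 + 67 days = August 22, 2025.
From May 30, 2025 through June 7, 2025 inclusive is 9 days; tolling adds 9 days: August 22, 2025 + 9 days = August 31, 2025.
August 31, 2025 is Sunday; September 1, 2025 is a listed holiday. The next qualifying day is September 2, 2025.
The deadline is September 2, 2025; the filing on August 24, 2025 is on or before that date.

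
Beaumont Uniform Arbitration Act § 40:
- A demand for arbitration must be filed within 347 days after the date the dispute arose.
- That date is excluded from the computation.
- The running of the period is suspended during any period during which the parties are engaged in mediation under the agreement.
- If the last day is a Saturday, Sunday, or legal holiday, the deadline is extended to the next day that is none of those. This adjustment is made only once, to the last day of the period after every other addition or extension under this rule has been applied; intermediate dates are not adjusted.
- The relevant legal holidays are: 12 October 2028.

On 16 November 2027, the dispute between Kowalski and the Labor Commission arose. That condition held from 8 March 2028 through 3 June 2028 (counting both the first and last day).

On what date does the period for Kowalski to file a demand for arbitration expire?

347 days after 16 November 2027 is October 28, 2028.
From March 8, 2028 through June 3, 2028 inclusive is 88 days; tolling adds 88 days: October 28, 2028 + 88 days = January 24, 2029.
January 24, 2029 is a Wednesday and not a legal holiday, so no extension applies.

January 24, 2029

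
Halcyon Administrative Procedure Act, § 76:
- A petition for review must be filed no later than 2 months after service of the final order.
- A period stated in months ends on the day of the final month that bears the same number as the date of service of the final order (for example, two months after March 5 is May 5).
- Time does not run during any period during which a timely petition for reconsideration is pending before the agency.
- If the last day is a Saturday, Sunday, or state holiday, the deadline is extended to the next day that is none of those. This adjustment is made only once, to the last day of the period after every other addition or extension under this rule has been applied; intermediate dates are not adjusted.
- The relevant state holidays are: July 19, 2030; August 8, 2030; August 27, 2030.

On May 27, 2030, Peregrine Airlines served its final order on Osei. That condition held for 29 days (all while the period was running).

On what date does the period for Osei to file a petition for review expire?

August 26, 2030

2 months after May 27, 2030 is July 27, 2030.
Tolling adds 29 days: July 27, 2030 + 29 days = August 25, 2030.
August 25, 2030 is Sunday. The next qualifying day is August 26, 2030.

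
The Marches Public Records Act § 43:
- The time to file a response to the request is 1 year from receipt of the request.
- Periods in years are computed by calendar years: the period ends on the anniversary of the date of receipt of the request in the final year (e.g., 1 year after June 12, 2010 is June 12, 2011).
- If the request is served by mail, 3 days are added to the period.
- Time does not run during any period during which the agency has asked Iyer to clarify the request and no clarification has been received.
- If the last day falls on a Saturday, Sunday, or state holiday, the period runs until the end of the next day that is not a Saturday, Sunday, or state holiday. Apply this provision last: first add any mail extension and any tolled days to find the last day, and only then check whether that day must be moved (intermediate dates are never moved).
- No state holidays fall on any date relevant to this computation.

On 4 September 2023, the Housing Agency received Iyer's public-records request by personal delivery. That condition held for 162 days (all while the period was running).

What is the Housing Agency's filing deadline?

1 year after 4 September 2023 is September 4, 2024.
Service was not by mail, so no mail extension applies.
Tolling adds 162 days: September 4, 2024 + 162 days = February 13, 2025.
February 13, 2025 is a Thursday and not a state holiday, so no extension applies.

February 13, 2025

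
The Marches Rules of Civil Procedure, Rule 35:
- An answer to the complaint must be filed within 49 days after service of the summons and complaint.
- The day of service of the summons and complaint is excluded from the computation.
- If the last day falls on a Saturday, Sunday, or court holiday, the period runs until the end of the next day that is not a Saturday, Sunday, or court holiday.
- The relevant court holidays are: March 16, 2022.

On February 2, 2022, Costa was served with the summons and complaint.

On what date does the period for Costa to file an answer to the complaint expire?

49 days after February 2, 2022 is March 23, 2022.
March 23, 2022 is a Wednesday and not a court holiday, so no extension applies.

March 23, 2022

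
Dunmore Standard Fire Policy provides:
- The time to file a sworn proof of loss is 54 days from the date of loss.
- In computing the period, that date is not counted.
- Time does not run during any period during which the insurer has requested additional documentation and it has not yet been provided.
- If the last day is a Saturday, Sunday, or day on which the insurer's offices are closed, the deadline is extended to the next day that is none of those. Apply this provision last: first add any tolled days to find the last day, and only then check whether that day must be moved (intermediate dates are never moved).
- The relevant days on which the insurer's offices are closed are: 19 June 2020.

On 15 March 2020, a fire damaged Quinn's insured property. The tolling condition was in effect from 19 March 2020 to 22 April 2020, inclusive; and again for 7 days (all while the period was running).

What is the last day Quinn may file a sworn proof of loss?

June 22, 2020

54 days after 15 March 2020 is May 8, 2020.
From March 19, 2020 through April 22, 2020 inclusive is 35 days; tolling adds 35 days: May 8, 2020 + 35 days = June 12, 2020.
Tolling adds 7 days: June 12, 2020 + 7 days = June 19, 2020.
June 19, 2020 is a listed holiday; June 20, 2020 is Saturday; June 21, 2020 is Sunday. The next qualifying day is June 22, 2020.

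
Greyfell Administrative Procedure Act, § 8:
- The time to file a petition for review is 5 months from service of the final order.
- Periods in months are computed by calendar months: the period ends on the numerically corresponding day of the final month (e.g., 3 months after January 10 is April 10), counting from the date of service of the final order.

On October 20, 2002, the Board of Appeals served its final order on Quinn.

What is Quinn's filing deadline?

5 months after October 20, 2002 is March 20, 2003.

March 20, 2003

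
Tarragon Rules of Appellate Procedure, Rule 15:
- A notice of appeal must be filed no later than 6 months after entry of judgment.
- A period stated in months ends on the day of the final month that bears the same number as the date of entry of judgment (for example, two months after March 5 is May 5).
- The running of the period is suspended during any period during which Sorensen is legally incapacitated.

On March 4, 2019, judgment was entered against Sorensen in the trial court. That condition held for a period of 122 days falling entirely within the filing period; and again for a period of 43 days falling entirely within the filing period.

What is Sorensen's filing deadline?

6 months after March 4, 2019 is September 4, 2019.
Tolling adds 122 days: September 4, 2019 + 122 days = January 4, 2020.
Tolling adds 43 days: January 4, 2020 + 43 days = February 16, 2020.

February 16, 2020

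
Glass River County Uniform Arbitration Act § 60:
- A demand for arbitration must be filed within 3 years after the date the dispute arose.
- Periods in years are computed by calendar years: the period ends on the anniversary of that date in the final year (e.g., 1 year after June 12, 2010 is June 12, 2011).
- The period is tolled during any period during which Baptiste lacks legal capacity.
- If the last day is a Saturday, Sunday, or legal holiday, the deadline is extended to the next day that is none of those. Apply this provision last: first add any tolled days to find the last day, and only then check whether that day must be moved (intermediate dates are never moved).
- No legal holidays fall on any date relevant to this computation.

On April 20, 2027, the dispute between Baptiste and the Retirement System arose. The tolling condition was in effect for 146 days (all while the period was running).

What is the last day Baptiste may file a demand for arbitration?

September 13, 2030

3 years after April 20, 2027 is April 20, 2030.
Tolling adds 146 days: April 20, 2030 + 146 days = September 13, 2030.
September 13, 2030 is a Friday and not a legal holiday, so no extension applies.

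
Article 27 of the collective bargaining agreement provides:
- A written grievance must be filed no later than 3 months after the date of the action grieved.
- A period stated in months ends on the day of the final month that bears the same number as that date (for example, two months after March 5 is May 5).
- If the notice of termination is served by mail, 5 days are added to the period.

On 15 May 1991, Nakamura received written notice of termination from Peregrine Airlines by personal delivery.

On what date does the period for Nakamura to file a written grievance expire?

August 15, 1991

3 months after 15 May 1991 is August 15, 1991.
Service was not by mail, so no mail extension applies.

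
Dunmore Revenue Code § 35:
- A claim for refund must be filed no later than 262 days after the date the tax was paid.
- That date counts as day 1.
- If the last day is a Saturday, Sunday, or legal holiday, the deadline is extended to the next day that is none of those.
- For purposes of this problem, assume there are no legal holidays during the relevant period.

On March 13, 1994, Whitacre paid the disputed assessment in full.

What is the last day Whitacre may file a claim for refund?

Counting March 13, 1994 as day 1, day 262 is November 29, 1994.
November 29, 1994 is a Tuesday and not a legal holiday, so no extension applies.

November 29, 1994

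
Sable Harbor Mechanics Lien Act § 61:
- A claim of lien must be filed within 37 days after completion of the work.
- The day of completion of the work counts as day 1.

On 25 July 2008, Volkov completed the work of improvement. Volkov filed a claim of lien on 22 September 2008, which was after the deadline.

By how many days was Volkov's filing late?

23 days

Counting 25 July 2008 as day 1, day 37 is August 30, 2008.
The deadline is August 30, 2008; from August 30, 2008 to September 22, 2008 is 23 days.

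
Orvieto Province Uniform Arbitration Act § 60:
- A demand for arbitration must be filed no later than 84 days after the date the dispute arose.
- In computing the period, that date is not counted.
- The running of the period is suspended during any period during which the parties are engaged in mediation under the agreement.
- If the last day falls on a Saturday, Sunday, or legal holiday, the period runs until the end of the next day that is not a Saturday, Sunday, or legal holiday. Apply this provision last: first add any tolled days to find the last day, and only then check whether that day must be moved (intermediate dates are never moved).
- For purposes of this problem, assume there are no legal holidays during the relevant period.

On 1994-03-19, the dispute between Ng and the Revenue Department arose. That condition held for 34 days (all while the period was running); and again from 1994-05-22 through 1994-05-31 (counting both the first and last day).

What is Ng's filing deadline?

84 days after 1994-03-19 is June 11, 1994.
Tolling adds 34 days: June 11, 1994 + 34 days = July 15, 1994.
From May 22, 1994 through May 31, 1994 inclusive is 10 days; tolling adds 10 days: July 15, 1994 + 10 days = July 25, 1994.
July 25, 1994 is a Monday and not a legal holiday, so no extension applies.

July 25, 1994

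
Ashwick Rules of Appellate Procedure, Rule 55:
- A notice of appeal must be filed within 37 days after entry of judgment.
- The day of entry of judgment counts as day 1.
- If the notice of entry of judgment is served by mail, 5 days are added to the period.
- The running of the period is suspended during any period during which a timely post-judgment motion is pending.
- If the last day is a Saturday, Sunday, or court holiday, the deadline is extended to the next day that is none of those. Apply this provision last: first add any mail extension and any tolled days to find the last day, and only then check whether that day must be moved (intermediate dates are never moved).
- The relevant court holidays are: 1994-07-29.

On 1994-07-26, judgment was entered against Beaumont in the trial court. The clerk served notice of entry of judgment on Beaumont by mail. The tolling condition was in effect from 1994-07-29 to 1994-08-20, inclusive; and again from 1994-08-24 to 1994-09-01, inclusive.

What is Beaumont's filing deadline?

Counting 1994-07-26 as day 1, day 37 is August 31, 1994.
Service was by mail, adding 5 days: August 31, 1994 + 5 days = September 5, 1994.
From July 29, 1994 through August 20, 1994 inclusive is 23 days; tolling adds 23 days: September 5, 1994 + 23 days = September 28, 1994.
From August 24, 1994 through September 1, 1994 inclusive is 9 days; tolling adds 9 days: September 28, 1994 + 9 days = October 7, 1994.
October 7, 1994 is a Friday and not a court holiday, so no extension applies.

October 7, 1994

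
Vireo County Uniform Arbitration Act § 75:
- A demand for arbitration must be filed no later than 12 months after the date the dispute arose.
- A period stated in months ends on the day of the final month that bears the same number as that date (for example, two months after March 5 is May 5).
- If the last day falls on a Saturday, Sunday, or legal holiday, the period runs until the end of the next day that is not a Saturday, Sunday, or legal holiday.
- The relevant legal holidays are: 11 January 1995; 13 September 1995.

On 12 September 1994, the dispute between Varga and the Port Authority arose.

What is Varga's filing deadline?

September 12, 1995

12 months after 12 September 1994 is September 12, 1995.
September 12, 1995 is a Tuesday and not a legal holiday, so no extension applies.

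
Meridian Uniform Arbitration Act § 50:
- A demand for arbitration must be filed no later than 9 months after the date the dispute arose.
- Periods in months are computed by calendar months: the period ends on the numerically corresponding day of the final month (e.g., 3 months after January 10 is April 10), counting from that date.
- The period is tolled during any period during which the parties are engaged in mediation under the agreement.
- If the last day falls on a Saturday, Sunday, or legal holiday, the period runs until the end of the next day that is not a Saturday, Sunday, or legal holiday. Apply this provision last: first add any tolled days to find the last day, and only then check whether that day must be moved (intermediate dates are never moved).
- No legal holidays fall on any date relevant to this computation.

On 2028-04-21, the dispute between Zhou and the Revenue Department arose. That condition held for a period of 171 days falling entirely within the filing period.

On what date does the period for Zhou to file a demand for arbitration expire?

9 months after 2028-04-21 is January 21, 2029.
Tolling adds 171 days: January 21, 2029 + 171 days = July 11, 2029.
July 11, 2029 is a Wednesday and not a legal holiday, so no extension applies.

July 11, 2029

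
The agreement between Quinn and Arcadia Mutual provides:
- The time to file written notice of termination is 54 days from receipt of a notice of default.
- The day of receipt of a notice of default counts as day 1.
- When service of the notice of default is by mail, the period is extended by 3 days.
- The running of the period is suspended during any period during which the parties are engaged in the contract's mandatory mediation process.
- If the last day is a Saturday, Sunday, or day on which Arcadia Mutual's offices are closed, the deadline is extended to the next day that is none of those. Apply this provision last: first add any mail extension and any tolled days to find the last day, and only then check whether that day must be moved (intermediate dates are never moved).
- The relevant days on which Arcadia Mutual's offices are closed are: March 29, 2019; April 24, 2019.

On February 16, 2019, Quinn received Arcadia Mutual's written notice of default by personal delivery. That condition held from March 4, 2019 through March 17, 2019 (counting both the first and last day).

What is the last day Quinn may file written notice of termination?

April 25, 2019

Counting February 16, 2019 as day 1, day 54 is April 10, 2019.
Service was not by mail, so no mail extension applies.
From March 4, 2019 through March 17, 2019 inclusive is 14 days; tolling adds 14 days: April 10, 2019 + 14 days = April 24, 2019.
April 24, 2019 is a listed holiday. The next qualifying day is April 25, 2019.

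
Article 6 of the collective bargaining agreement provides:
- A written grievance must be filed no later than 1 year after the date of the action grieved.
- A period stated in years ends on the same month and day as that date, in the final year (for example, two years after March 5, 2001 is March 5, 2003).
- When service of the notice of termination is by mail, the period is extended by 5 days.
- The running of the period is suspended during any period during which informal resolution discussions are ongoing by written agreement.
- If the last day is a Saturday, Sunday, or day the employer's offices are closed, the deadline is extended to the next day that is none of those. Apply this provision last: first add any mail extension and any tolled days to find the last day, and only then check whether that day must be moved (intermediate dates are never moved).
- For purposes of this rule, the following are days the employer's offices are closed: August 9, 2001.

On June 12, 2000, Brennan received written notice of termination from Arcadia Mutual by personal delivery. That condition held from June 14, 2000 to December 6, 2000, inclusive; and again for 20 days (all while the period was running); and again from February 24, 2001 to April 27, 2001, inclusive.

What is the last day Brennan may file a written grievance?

February 26, 2002

1 year after June 12, 2000 is June 12, 2001.
Service was not by mail, so no mail extension applies.
From June 14, 2000 through December 6, 2000 inclusive is 176 days; tolling adds 176 days: June 12, 2001 + 176 days = December 5, 2001.
Tolling adds 20 days: December 5, 2001 + 20 days = December 25, 2001.
From February 24, 2001 through April 27, 2001 inclusive is 63 days; tolling adds 63 days: December 25, 2001 + 63 days = February 26, 2002.
February 26, 2002 is a Tuesday and not a day the employer's offices are closed, so no extension applies.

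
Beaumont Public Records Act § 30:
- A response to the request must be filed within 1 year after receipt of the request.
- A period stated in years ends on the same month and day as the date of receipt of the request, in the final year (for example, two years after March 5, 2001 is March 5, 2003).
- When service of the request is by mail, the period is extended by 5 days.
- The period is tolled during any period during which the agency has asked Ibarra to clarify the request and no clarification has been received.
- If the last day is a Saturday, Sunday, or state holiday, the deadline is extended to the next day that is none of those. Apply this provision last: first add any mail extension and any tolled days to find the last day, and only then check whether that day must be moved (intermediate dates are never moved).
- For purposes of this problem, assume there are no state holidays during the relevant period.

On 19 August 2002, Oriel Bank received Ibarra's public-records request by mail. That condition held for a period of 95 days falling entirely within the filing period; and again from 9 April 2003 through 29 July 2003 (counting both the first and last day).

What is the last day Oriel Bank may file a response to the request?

1 year after 19 August 2002 is August 19, 2003.
Service was by mail, adding 5 days: August 19, 2003 + 5 days = August 24, 2003.
Tolling adds 95 days: August 24, 2003 + 95 days = November 27, 2003.
From April 9, 2003 through July 29, 2003 inclusive is 112 days; tolling adds 112 days: November 27, 2003 + 112 days = March 18, 2004.
March 18, 2004 is a Thursday and not a state holiday, so no extension applies.

March 18, 2004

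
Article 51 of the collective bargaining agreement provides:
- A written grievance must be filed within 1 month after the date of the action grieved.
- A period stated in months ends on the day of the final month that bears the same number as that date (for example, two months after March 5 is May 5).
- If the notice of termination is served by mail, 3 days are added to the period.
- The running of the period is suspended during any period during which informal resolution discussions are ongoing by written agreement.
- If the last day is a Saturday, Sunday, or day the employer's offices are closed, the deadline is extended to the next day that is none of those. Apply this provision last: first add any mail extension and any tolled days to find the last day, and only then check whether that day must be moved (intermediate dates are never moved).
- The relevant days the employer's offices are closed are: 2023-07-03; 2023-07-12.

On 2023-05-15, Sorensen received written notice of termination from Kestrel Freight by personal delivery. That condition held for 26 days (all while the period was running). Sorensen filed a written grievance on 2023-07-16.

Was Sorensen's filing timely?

No

1 month after 2023-05-15 is June 15, 2023.
Service was not by mail, so no mail extension applies.
Tolling adds 26 days: June 15, 2023 + 26 days = July 11, 2023.
July 11, 2023 is a Tuesday and not a day the employer's offices are closed, so no extension applies.
The deadline is July 11, 2023; the filing on July 16, 2023 is after that date.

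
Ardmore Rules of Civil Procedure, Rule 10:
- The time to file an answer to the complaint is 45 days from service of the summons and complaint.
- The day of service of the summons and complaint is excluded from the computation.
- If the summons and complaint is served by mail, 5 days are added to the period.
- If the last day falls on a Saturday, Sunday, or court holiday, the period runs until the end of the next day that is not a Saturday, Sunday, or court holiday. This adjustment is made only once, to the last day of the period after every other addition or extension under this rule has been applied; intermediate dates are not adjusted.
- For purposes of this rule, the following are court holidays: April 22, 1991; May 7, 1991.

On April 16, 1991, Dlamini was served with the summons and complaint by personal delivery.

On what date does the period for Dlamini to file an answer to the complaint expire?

45 days after April 16, 1991 is May 31, 1991.
Service was not by mail, so no mail extension applies.
May 31, 1991 is a Friday and not a court holiday, so no extension applies.

May 31, 1991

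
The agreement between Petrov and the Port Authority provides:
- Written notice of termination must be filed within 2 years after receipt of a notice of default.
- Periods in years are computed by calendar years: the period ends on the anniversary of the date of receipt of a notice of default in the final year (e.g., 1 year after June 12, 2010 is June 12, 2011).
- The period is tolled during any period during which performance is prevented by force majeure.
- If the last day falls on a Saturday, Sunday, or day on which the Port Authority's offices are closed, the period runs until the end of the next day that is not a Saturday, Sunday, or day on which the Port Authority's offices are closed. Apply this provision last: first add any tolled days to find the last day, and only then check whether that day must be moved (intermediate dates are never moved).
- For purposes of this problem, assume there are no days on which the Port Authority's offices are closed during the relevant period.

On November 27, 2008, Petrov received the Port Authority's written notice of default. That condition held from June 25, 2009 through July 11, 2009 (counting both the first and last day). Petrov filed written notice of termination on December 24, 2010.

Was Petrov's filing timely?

2 years after November 27, 2008 is November 27, 2010.
From June 25, 2009 through July 11, 2009 inclusive is 17 days; tolling adds 17 days: November 27, 2010 + 17 days = December 14, 2010.
December 14, 2010 is a Tuesday and not a day on which the Port Authority's offices are closed, so no extension applies.
The deadline is December 14, 2010; the filing on December 24, 2010 is after that date.

No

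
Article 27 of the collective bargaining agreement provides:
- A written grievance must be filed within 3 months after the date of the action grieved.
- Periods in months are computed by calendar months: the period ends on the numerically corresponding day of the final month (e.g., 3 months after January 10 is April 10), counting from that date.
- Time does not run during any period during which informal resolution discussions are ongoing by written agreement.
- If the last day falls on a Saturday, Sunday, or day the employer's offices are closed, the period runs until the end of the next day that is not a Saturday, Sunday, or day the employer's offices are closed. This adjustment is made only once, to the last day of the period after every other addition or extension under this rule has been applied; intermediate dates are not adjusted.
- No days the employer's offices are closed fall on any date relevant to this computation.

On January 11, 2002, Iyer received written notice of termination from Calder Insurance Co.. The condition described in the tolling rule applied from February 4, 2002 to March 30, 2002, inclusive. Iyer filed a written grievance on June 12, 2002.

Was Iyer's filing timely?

No

3 months after January 11, 2002 is April 11, 2002.
From February 4, 2002 through March 30, 2002 inclusive is 55 days; tolling adds 55 days: April 11, 2002 + 55 days = June 5, 2002.
June 5, 2002 is a Wednesday and not a day the employer's offices are closed, so no extension applies.
The deadline is June 5, 2002; the filing on June 12, 2002 is after that date.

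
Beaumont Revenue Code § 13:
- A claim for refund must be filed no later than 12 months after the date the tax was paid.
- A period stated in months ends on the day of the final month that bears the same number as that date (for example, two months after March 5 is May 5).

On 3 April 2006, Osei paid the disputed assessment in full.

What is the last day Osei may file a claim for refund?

12 months after 3 April 2006 is April 3, 2007.

April 3, 2007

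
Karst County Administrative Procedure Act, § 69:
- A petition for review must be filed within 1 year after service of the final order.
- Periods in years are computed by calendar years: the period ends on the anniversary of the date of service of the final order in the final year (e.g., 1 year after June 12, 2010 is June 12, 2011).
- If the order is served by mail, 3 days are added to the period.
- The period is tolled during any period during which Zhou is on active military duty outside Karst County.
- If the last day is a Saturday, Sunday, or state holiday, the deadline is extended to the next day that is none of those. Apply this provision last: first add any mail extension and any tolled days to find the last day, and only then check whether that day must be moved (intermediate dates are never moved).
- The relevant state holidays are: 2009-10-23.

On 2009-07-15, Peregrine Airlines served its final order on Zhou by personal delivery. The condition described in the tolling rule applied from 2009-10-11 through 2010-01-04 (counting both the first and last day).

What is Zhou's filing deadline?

1 year after 2009-07-15 is July 15, 2010.
Service was not by mail, so no mail extension applies.
From October 11, 2009 through January 4, 2010 inclusive is 86 days; tolling adds 86 days: July 15, 2010 + 86 days = October 9, 2010.
October 9, 2010 is Saturday; October 10, 2010 is Sunday. The next qualifying day is October 11, 2010.

October 11, 2010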